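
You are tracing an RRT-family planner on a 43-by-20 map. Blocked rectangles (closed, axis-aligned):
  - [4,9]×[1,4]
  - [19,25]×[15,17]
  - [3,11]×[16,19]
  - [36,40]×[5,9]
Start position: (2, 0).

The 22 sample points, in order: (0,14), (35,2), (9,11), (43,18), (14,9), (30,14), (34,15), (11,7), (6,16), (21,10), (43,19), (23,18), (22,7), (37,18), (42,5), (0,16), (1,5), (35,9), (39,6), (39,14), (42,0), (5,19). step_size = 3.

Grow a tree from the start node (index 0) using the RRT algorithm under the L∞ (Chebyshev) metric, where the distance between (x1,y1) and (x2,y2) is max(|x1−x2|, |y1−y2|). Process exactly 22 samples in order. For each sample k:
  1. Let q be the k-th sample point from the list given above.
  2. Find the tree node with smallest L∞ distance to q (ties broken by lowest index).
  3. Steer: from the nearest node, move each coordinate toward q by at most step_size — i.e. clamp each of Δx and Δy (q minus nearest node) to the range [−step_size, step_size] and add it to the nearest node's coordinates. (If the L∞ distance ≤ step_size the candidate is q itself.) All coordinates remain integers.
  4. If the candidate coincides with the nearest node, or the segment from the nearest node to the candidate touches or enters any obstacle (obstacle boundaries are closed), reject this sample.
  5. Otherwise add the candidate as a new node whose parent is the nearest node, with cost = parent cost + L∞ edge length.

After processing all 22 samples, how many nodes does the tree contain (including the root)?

Node count: 18

1. q=(0,14) nearest=0 d=14 new=(0,3) → add node 1 parent=0 cost=3
2. q=(35,2) nearest=0 d=33 new=(5,2) → blocked by [4,9]×[1,4], reject
3. q=(9,11) nearest=1 d=9 new=(3,6) → add node 2 parent=1 cost=6
4. q=(43,18) nearest=2 d=40 new=(6,9) → add node 3 parent=2 cost=9
5. q=(14,9) nearest=3 d=8 new=(9,9) → add node 4 parent=3 cost=12
6. q=(30,14) nearest=4 d=21 new=(12,12) → add node 5 parent=4 cost=15
7. q=(34,15) nearest=5 d=22 new=(15,15) → add node 6 parent=5 cost=18
8. q=(11,7) nearest=4 d=2 new=(11,7) → add node 7 parent=4 cost=14
9. q=(6,16) nearest=5 d=6 new=(9,15) → add node 8 parent=5 cost=18
10. q=(21,10) nearest=6 d=6 new=(18,12) → add node 9 parent=6 cost=21
11. q=(43,19) nearest=9 d=25 new=(21,15) → blocked by [19,25]×[15,17], reject
12. q=(23,18) nearest=9 d=6 new=(21,15) → blocked by [19,25]×[15,17], reject
13. q=(22,7) nearest=9 d=5 new=(21,9) → add node 10 parent=9 cost=24
14. q=(37,18) nearest=10 d=16 new=(24,12) → add node 11 parent=10 cost=27
15. q=(42,5) nearest=11 d=18 new=(27,9) → add node 12 parent=11 cost=30
16. q=(0,16) nearest=3 d=7 new=(3,12) → add node 13 parent=3 cost=12
17. q=(1,5) nearest=1 d=2 new=(1,5) → add node 14 parent=1 cost=5
18. q=(35,9) nearest=12 d=8 new=(30,9) → add node 15 parent=12 cost=33
19. q=(39,6) nearest=15 d=9 new=(33,6) → add node 16 parent=15 cost=36
20. q=(39,14) nearest=16 d=8 new=(36,9) → blocked by [36,40]×[5,9], reject
21. q=(42,0) nearest=16 d=9 new=(36,3) → add node 17 parent=16 cost=39
22. q=(5,19) nearest=8 d=4 new=(6,18) → blocked by [3,11]×[16,19], reject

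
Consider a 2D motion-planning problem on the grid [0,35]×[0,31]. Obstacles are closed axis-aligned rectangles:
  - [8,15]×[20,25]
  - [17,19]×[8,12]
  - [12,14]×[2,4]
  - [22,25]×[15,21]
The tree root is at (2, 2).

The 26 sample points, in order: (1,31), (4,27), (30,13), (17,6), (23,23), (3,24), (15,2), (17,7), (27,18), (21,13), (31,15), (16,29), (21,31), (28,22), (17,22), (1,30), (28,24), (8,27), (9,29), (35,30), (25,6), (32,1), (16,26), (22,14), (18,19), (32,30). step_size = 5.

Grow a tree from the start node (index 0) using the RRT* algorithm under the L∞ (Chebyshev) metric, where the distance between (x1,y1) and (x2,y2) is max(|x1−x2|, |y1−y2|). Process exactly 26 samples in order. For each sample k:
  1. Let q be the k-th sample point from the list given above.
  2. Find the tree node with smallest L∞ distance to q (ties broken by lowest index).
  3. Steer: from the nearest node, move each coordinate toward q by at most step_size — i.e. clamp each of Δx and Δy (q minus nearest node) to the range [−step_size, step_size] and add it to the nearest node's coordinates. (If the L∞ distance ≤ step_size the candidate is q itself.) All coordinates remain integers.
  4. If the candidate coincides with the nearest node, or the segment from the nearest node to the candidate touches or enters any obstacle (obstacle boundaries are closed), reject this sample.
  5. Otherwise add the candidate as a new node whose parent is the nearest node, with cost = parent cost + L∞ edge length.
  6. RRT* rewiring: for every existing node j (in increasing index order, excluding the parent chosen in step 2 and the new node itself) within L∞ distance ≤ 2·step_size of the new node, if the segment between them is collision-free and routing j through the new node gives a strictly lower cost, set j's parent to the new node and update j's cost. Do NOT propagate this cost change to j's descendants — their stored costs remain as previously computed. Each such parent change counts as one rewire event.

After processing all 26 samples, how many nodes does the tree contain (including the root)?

Node count: 22

1. q=(1,31) nearest=0 d=29 new=(1,7) → add node 1 parent=0 cost=5
2. q=(4,27) nearest=1 d=20 new=(4,12) → add node 2 parent=1 cost=10
3. q=(30,13) nearest=2 d=26 new=(9,13) → add node 3 parent=2 cost=15
4. q=(17,6) nearest=3 d=8 new=(14,8) → add node 4 parent=3 cost=20
5. q=(23,23) nearest=3 d=14 new=(14,18) → add node 5 parent=3 cost=20
6. q=(3,24) nearest=3 d=11 new=(4,18) → add node 6 parent=3 cost=20
7. q=(15,2) nearest=4 d=6 new=(15,3) → add node 7 parent=4 cost=25
8. q=(17,7) nearest=4 d=3 new=(17,7) → add node 8 parent=4 cost=23
9. q=(27,18) nearest=8 d=11 new=(22,12) → blocked by [17,19]×[8,12], reject
10. q=(21,13) nearest=8 d=6 new=(21,12) → blocked by [17,19]×[8,12], reject
11. q=(31,15) nearest=8 d=14 new=(22,12) → blocked by [17,19]×[8,12], reject
12. q=(16,29) nearest=5 d=11 new=(16,23) → blocked by [8,15]×[20,25], reject
13. q=(21,31) nearest=5 d=13 new=(19,23) → add node 9 parent=5 cost=25
14. q=(28,22) nearest=9 d=9 new=(24,22) → add node 10 parent=9 cost=30
15. q=(17,22) nearest=9 d=2 new=(17,22) → add node 11 parent=9 cost=27
16. q=(1,30) nearest=6 d=12 new=(1,23) → add node 12 parent=6 cost=25
17. q=(28,24) nearest=10 d=4 new=(28,24) → add node 13 parent=10 cost=34
18. q=(8,27) nearest=12 d=7 new=(6,27) → add node 14 parent=12 cost=30
19. q=(9,29) nearest=14 d=3 new=(9,29) → add node 15 parent=14 cost=33
20. q=(35,30) nearest=13 d=7 new=(33,29) → add node 16 parent=13 cost=39
21. q=(25,6) nearest=8 d=8 new=(22,6) → add node 17 parent=8 cost=28
22. q=(32,1) nearest=17 d=10 new=(27,1) → add node 18 parent=17 cost=33
23. q=(16,26) nearest=9 d=3 new=(16,26) → add node 19 parent=9 cost=28
24. q=(22,14) nearest=8 d=7 new=(22,12) → blocked by [17,19]×[8,12], reject
25. q=(18,19) nearest=11 d=3 new=(18,19) → add node 20 parent=11 cost=30
26. q=(32,30) nearest=16 d=1 new=(32,30) → add node 21 parent=16 cost=40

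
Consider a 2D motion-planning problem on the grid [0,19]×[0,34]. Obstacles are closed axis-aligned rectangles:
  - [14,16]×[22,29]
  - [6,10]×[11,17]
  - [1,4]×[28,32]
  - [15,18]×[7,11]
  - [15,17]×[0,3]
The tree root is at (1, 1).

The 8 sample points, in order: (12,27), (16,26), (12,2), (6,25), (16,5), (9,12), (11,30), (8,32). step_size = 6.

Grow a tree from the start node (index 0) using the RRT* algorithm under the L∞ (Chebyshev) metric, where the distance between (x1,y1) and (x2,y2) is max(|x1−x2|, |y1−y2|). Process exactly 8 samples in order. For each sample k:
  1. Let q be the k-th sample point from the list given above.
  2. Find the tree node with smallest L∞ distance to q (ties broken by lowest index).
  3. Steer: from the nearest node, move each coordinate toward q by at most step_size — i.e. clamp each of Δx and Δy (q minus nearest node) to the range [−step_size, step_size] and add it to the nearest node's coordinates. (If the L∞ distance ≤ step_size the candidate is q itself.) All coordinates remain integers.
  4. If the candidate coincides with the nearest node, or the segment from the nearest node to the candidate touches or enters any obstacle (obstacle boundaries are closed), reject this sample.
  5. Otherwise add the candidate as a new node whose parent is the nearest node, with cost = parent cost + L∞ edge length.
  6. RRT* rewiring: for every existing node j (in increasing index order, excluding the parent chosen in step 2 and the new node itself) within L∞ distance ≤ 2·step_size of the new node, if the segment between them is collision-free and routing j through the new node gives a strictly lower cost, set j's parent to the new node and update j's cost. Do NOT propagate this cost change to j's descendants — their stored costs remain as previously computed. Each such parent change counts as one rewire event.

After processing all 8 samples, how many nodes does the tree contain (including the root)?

Node count: 7

1. q=(12,27) nearest=0 d=26 new=(7,7) → add node 1 parent=0 cost=6
2. q=(16,26) nearest=1 d=19 new=(13,13) → add node 2 parent=1 cost=12
3. q=(12,2) nearest=1 d=5 new=(12,2) → add node 3 parent=1 cost=11
4. q=(6,25) nearest=2 d=12 new=(7,19) → blocked by [6,10]×[11,17], reject
5. q=(16,5) nearest=3 d=4 new=(16,5) → add node 4 parent=3 cost=15
6. q=(9,12) nearest=2 d=4 new=(9,12) → blocked by [6,10]×[11,17], reject
7. q=(11,30) nearest=2 d=17 new=(11,19) → add node 5 parent=2 cost=18
8. q=(8,32) nearest=5 d=13 new=(8,25) → add node 6 parent=5 cost=24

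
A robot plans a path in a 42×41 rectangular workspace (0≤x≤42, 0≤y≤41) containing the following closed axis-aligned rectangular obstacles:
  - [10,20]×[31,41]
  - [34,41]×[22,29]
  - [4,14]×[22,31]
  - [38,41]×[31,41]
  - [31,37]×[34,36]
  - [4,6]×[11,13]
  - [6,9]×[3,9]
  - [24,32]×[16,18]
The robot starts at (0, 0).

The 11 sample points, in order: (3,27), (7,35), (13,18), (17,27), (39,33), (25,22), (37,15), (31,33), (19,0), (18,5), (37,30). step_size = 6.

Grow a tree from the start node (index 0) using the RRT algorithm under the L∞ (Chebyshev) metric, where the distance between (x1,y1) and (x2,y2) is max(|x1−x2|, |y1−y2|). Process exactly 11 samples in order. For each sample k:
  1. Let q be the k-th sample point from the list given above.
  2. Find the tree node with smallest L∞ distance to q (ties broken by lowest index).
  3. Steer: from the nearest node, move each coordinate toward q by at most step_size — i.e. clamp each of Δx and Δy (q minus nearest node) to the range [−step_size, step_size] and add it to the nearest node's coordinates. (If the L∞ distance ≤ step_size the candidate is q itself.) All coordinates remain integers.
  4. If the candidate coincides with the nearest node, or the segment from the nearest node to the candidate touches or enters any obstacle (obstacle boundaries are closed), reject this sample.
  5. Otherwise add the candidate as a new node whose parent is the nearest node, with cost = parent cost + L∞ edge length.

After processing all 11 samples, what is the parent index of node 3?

1. q=(3,27) nearest=0 d=27 new=(3,6) → add node 1 parent=0 cost=6
2. q=(7,35) nearest=1 d=29 new=(7,12) → add node 2 parent=1 cost=12
3. q=(13,18) nearest=2 d=6 new=(13,18) → add node 3 parent=2 cost=18
4. q=(17,27) nearest=3 d=9 new=(17,24) → add node 4 parent=3 cost=24
5. q=(39,33) nearest=4 d=22 new=(23,30) → add node 5 parent=4 cost=30
6. q=(25,22) nearest=4 d=8 new=(23,22) → add node 6 parent=4 cost=30
7. q=(37,15) nearest=6 d=14 new=(29,16) → blocked by [24,32]×[16,18], reject
8. q=(31,33) nearest=5 d=8 new=(29,33) → add node 7 parent=5 cost=36
9. q=(19,0) nearest=2 d=12 new=(13,6) → add node 8 parent=2 cost=18
10. q=(18,5) nearest=8 d=5 new=(18,5) → add node 9 parent=8 cost=23
11. q=(37,30) nearest=7 d=8 new=(35,30) → add node 10 parent=7 cost=42

Parent of node 3: 2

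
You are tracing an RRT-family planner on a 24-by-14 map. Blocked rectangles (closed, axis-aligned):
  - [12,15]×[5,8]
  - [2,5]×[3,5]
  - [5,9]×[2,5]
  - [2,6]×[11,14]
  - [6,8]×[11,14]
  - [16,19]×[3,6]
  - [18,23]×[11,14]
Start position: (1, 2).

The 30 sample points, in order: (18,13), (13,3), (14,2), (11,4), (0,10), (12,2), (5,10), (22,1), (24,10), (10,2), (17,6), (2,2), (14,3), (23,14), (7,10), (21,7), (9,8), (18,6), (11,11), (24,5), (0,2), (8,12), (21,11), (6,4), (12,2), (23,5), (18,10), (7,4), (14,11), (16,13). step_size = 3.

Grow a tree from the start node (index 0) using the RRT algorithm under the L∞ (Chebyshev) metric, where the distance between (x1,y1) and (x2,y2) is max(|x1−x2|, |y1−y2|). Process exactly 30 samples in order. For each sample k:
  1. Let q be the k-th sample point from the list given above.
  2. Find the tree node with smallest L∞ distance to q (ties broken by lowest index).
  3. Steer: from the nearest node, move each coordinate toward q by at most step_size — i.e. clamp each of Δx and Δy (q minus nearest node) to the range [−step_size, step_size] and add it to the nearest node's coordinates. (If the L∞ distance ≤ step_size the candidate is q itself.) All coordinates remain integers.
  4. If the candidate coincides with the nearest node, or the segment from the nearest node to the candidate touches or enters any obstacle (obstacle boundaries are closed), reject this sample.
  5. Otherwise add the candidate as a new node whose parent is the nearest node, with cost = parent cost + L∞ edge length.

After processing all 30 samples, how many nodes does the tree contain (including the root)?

1. q=(18,13) nearest=0 d=17 new=(4,5) → blocked by [2,5]×[3,5], reject
2. q=(13,3) nearest=0 d=12 new=(4,3) → blocked by [2,5]×[3,5], reject
3. q=(14,2) nearest=0 d=13 new=(4,2) → add node 1 parent=0 cost=3
4. q=(11,4) nearest=1 d=7 new=(7,4) → blocked by [5,9]×[2,5], reject
5. q=(0,10) nearest=0 d=8 new=(0,5) → add node 2 parent=0 cost=3
6. q=(12,2) nearest=1 d=8 new=(7,2) → blocked by [5,9]×[2,5], reject
7. q=(5,10) nearest=2 d=5 new=(3,8) → add node 3 parent=2 cost=6
8. q=(22,1) nearest=1 d=18 new=(7,1) → add node 4 parent=1 cost=6
9. q=(24,10) nearest=4 d=17 new=(10,4) → blocked by [5,9]×[2,5], reject
10. q=(10,2) nearest=4 d=3 new=(10,2) → add node 5 parent=4 cost=9
11. q=(17,6) nearest=5 d=7 new=(13,5) → blocked by [12,15]×[5,8], reject
12. q=(2,2) nearest=0 d=1 new=(2,2) → add node 6 parent=0 cost=1
13. q=(14,3) nearest=5 d=4 new=(13,3) → add node 7 parent=5 cost=12
14. q=(23,14) nearest=7 d=11 new=(16,6) → blocked by [12,15]×[5,8], reject
15. q=(7,10) nearest=3 d=4 new=(6,10) → add node 8 parent=3 cost=9
16. q=(21,7) nearest=7 d=8 new=(16,6) → blocked by [12,15]×[5,8], reject
17. q=(9,8) nearest=8 d=3 new=(9,8) → add node 9 parent=8 cost=12
18. q=(18,6) nearest=7 d=5 new=(16,6) → blocked by [12,15]×[5,8], reject
19. q=(11,11) nearest=9 d=3 new=(11,11) → add node 10 parent=9 cost=15
20. q=(24,5) nearest=7 d=11 new=(16,5) → blocked by [16,19]×[3,6], reject
21. q=(0,2) nearest=0 d=1 new=(0,2) → add node 11 parent=0 cost=1
22. q=(8,12) nearest=8 d=2 new=(8,12) → blocked by [6,8]×[11,14], reject
23. q=(21,11) nearest=7 d=8 new=(16,6) → blocked by [12,15]×[5,8], reject
24. q=(6,4) nearest=1 d=2 new=(6,4) → blocked by [2,5]×[3,5], reject
25. q=(12,2) nearest=7 d=1 new=(12,2) → add node 12 parent=7 cost=13
26. q=(23,5) nearest=7 d=10 new=(16,5) → blocked by [16,19]×[3,6], reject
27. q=(18,10) nearest=7 d=7 new=(16,6) → blocked by [12,15]×[5,8], reject
28. q=(7,4) nearest=1 d=3 new=(7,4) → blocked by [5,9]×[2,5], reject
29. q=(14,11) nearest=10 d=3 new=(14,11) → add node 13 parent=10 cost=18
30. q=(16,13) nearest=13 d=2 new=(16,13) → add node 14 parent=13 cost=20

Node count: 15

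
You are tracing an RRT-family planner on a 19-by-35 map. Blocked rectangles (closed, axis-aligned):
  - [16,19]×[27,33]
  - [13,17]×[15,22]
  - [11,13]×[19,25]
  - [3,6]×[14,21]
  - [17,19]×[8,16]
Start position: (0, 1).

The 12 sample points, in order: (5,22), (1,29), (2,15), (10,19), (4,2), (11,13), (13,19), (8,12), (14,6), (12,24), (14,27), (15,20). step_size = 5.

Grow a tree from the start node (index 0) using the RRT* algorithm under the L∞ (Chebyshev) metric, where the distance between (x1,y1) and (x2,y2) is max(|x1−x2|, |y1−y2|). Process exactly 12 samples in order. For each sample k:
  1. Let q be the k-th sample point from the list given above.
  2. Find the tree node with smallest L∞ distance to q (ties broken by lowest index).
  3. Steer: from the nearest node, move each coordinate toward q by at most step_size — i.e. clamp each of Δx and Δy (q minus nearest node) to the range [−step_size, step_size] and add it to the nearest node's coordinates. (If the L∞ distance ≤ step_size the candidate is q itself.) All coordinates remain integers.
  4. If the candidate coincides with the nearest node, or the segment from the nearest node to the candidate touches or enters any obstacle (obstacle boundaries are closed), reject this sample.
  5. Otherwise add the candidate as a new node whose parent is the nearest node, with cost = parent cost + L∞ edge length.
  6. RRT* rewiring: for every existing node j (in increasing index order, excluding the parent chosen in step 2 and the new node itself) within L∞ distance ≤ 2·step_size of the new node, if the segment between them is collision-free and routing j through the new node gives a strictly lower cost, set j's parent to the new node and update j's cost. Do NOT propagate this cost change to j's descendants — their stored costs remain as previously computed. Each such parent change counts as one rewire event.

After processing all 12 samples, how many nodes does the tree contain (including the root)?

1. q=(5,22) nearest=0 d=21 new=(5,6) → add node 1 parent=0 cost=5
2. q=(1,29) nearest=1 d=23 new=(1,11) → add node 2 parent=1 cost=10
3. q=(2,15) nearest=2 d=4 new=(2,15) → add node 3 parent=2 cost=14
4. q=(10,19) nearest=3 d=8 new=(7,19) → blocked by [3,6]×[14,21], reject
5. q=(4,2) nearest=0 d=4 new=(4,2) → add node 4 parent=0 cost=4
6. q=(11,13) nearest=1 d=7 new=(10,11) → add node 5 parent=1 cost=10
7. q=(13,19) nearest=5 d=8 new=(13,16) → blocked by [13,17]×[15,22], reject
8. q=(8,12) nearest=5 d=2 new=(8,12) → add node 6 parent=5 cost=12
9. q=(14,6) nearest=5 d=5 new=(14,6) → add node 7 parent=5 cost=15
10. q=(12,24) nearest=3 d=10 new=(7,20) → blocked by [3,6]×[14,21], reject
11. q=(14,27) nearest=3 d=12 new=(7,20) → blocked by [3,6]×[14,21], reject
12. q=(15,20) nearest=6 d=8 new=(13,17) → blocked by [13,17]×[15,22], reject

Node count: 8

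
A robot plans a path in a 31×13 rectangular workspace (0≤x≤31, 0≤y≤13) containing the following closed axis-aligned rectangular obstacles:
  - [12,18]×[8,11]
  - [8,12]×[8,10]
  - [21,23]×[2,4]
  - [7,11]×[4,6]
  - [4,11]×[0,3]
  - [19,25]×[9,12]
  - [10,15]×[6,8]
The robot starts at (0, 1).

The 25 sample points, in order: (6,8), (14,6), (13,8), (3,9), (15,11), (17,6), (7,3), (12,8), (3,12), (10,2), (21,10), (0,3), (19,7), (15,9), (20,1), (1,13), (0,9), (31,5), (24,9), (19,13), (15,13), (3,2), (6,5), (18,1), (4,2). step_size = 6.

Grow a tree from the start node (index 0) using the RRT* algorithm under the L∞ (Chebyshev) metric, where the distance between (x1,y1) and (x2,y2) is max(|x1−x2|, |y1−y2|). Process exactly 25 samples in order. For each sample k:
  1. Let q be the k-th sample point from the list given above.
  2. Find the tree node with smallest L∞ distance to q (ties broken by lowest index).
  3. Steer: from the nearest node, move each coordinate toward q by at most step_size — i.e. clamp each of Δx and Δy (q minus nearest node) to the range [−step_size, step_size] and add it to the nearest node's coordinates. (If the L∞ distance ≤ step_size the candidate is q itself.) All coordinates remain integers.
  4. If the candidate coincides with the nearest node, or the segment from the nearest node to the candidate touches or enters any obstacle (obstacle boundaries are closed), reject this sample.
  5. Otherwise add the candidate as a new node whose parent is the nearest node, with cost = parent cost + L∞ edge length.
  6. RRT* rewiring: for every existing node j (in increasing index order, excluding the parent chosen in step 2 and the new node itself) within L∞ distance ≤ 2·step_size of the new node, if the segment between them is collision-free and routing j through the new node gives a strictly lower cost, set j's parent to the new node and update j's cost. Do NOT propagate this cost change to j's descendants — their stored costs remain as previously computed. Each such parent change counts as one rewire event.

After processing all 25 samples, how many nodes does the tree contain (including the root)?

Node count: 9

1. q=(6,8) nearest=0 d=7 new=(6,7) → add node 1 parent=0 cost=6
2. q=(14,6) nearest=1 d=8 new=(12,6) → blocked by [10,15]×[6,8], reject
3. q=(13,8) nearest=1 d=7 new=(12,8) → blocked by [12,18]×[8,11], reject
4. q=(3,9) nearest=1 d=3 new=(3,9) → add node 2 parent=1 cost=9
5. q=(15,11) nearest=1 d=9 new=(12,11) → blocked by [12,18]×[8,11], reject
6. q=(17,6) nearest=1 d=11 new=(12,6) → blocked by [10,15]×[6,8], reject
7. q=(7,3) nearest=1 d=4 new=(7,3) → blocked by [4,11]×[0,3], reject
8. q=(12,8) nearest=1 d=6 new=(12,8) → blocked by [12,18]×[8,11], reject
9. q=(3,12) nearest=2 d=3 new=(3,12) → add node 3 parent=2 cost=12
10. q=(10,2) nearest=1 d=5 new=(10,2) → blocked by [7,11]×[4,6], reject
11. q=(21,10) nearest=1 d=15 new=(12,10) → blocked by [12,18]×[8,11], reject
12. q=(0,3) nearest=0 d=2 new=(0,3) → add node 4 parent=0 cost=2; rewire 2→4 (8<9); rewire 3→4 (11<12)
13. q=(19,7) nearest=1 d=13 new=(12,7) → blocked by [10,15]×[6,8], reject
14. q=(15,9) nearest=1 d=9 new=(12,9) → blocked by [12,18]×[8,11], reject
15. q=(20,1) nearest=1 d=14 new=(12,1) → blocked by [7,11]×[4,6], reject
16. q=(1,13) nearest=3 d=2 new=(1,13) → add node 5 parent=3 cost=13
17. q=(0,9) nearest=2 d=3 new=(0,9) → add node 6 parent=2 cost=11
18. q=(31,5) nearest=1 d=25 new=(12,5) → blocked by [7,11]×[4,6], reject
19. q=(24,9) nearest=1 d=18 new=(12,9) → blocked by [12,18]×[8,11], reject
20. q=(19,13) nearest=1 d=13 new=(12,13) → blocked by [8,12]×[8,10], reject
21. q=(15,13) nearest=1 d=9 new=(12,13) → blocked by [8,12]×[8,10], reject
22. q=(3,2) nearest=0 d=3 new=(3,2) → add node 7 parent=0 cost=3; rewire 6→7 (10<11)
23. q=(6,5) nearest=1 d=2 new=(6,5) → add node 8 parent=1 cost=8
24. q=(18,1) nearest=1 d=12 new=(12,1) → blocked by [7,11]×[4,6], reject
25. q=(4,2) nearest=7 d=1 new=(4,2) → blocked by [4,11]×[0,3], reject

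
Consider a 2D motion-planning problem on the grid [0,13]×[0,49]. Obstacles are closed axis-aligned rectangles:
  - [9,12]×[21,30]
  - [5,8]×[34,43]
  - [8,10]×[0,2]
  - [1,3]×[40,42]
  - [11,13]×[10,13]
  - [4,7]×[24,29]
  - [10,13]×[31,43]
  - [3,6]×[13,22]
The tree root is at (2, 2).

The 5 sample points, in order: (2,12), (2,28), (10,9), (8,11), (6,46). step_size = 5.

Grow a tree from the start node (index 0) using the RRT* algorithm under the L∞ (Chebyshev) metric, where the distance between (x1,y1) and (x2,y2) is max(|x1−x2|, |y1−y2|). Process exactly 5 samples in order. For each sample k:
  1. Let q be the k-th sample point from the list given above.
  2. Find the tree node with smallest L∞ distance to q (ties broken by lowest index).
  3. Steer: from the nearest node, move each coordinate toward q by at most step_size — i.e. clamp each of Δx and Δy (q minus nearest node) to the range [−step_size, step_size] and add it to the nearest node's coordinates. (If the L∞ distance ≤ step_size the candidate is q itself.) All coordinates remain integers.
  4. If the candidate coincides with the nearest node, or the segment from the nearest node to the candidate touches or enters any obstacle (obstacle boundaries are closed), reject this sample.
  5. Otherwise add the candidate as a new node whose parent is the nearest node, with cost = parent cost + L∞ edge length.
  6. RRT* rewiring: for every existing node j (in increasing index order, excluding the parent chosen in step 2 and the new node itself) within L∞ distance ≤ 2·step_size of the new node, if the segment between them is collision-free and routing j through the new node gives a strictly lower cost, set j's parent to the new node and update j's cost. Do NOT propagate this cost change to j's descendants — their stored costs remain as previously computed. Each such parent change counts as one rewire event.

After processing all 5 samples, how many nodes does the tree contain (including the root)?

1. q=(2,12) nearest=0 d=10 new=(2,7) → add node 1 parent=0 cost=5
2. q=(2,28) nearest=1 d=21 new=(2,12) → add node 2 parent=1 cost=10
3. q=(10,9) nearest=0 d=8 new=(7,7) → add node 3 parent=0 cost=5
4. q=(8,11) nearest=3 d=4 new=(8,11) → add node 4 parent=3 cost=9
5. q=(6,46) nearest=2 d=34 new=(6,17) → blocked by [3,6]×[13,22], reject

Node count: 5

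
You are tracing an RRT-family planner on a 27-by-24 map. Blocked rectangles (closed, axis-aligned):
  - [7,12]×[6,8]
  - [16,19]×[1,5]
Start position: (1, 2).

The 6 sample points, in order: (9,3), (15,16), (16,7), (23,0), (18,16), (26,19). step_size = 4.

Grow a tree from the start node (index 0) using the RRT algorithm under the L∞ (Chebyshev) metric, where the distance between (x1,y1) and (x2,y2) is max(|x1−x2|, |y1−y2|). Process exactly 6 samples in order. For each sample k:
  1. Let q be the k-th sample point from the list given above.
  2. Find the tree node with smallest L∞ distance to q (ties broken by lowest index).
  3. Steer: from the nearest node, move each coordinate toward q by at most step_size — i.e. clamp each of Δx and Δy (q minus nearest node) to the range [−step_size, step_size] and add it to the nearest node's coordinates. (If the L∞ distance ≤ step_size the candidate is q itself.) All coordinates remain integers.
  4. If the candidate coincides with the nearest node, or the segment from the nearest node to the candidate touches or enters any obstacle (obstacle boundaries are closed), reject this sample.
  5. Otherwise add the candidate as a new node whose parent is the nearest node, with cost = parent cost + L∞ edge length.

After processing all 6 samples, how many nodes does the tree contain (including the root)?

1. q=(9,3) nearest=0 d=8 new=(5,3) → add node 1 parent=0 cost=4
2. q=(15,16) nearest=1 d=13 new=(9,7) → blocked by [7,12]×[6,8], reject
3. q=(16,7) nearest=1 d=11 new=(9,7) → blocked by [7,12]×[6,8], reject
4. q=(23,0) nearest=1 d=18 new=(9,0) → add node 2 parent=1 cost=8
5. q=(18,16) nearest=1 d=13 new=(9,7) → blocked by [7,12]×[6,8], reject
6. q=(26,19) nearest=2 d=19 new=(13,4) → add node 3 parent=2 cost=12

Node count: 4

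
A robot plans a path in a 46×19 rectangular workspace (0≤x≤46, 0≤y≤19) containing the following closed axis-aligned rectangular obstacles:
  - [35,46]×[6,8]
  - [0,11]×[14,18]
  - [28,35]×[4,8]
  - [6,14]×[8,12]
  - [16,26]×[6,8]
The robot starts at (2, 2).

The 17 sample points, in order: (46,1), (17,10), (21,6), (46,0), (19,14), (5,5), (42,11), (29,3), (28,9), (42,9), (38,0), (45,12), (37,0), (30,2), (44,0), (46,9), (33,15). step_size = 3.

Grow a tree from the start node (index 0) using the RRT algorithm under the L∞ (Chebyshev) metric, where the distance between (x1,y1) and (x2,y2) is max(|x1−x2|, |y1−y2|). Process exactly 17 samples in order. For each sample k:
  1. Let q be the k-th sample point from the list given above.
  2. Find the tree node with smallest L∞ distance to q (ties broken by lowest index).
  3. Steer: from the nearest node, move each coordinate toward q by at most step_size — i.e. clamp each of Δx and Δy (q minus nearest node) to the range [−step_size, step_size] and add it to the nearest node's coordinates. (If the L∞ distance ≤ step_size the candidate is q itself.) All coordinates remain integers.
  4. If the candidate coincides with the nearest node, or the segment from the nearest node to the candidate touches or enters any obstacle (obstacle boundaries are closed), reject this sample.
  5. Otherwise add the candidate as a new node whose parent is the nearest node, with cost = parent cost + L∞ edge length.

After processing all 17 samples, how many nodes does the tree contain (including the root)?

1. q=(46,1) nearest=0 d=44 new=(5,1) → add node 1 parent=0 cost=3
2. q=(17,10) nearest=1 d=12 new=(8,4) → add node 2 parent=1 cost=6
3. q=(21,6) nearest=2 d=13 new=(11,6) → add node 3 parent=2 cost=9
4. q=(46,0) nearest=3 d=35 new=(14,3) → add node 4 parent=3 cost=12
5. q=(19,14) nearest=3 d=8 new=(14,9) → blocked by [6,14]×[8,12], reject
6. q=(5,5) nearest=0 d=3 new=(5,5) → add node 5 parent=0 cost=3
7. q=(42,11) nearest=4 d=28 new=(17,6) → blocked by [16,26]×[6,8], reject
8. q=(29,3) nearest=4 d=15 new=(17,3) → add node 6 parent=4 cost=15
9. q=(28,9) nearest=6 d=11 new=(20,6) → blocked by [16,26]×[6,8], reject
10. q=(42,9) nearest=6 d=25 new=(20,6) → blocked by [16,26]×[6,8], reject
11. q=(38,0) nearest=6 d=21 new=(20,0) → add node 7 parent=6 cost=18
12. q=(45,12) nearest=7 d=25 new=(23,3) → add node 8 parent=7 cost=21
13. q=(37,0) nearest=8 d=14 new=(26,0) → add node 9 parent=8 cost=24
14. q=(30,2) nearest=9 d=4 new=(29,2) → add node 10 parent=9 cost=27
15. q=(44,0) nearest=10 d=15 new=(32,0) → add node 11 parent=10 cost=30
16. q=(46,9) nearest=11 d=14 new=(35,3) → add node 12 parent=11 cost=33
17. q=(33,15) nearest=8 d=12 new=(26,6) → blocked by [16,26]×[6,8], reject

Node count: 13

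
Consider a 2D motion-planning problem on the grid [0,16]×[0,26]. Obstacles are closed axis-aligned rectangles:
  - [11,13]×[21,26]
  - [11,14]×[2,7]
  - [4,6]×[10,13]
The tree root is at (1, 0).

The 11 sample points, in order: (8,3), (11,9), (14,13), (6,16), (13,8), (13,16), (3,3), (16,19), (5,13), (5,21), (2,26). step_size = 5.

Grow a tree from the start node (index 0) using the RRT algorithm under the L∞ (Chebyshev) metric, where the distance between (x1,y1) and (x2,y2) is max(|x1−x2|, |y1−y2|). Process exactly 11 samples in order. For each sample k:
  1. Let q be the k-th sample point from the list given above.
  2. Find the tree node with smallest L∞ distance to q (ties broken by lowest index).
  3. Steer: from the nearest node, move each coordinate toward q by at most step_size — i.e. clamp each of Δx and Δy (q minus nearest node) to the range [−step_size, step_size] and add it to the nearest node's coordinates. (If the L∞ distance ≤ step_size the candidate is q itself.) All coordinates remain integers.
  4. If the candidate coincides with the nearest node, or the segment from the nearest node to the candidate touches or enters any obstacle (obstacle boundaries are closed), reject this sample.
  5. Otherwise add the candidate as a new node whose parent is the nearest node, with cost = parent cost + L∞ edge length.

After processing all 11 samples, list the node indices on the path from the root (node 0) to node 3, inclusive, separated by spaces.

Path: 0 1 2 3

1. q=(8,3) nearest=0 d=7 new=(6,3) → add node 1 parent=0 cost=5
2. q=(11,9) nearest=1 d=6 new=(11,8) → add node 2 parent=1 cost=10
3. q=(14,13) nearest=2 d=5 new=(14,13) → add node 3 parent=2 cost=15
4. q=(6,16) nearest=2 d=8 new=(6,13) → blocked by [4,6]×[10,13], reject
5. q=(13,8) nearest=2 d=2 new=(13,8) → add node 4 parent=2 cost=12
6. q=(13,16) nearest=3 d=3 new=(13,16) → add node 5 parent=3 cost=18
7. q=(3,3) nearest=0 d=3 new=(3,3) → add node 6 parent=0 cost=3
8. q=(16,19) nearest=5 d=3 new=(16,19) → add node 7 parent=5 cost=21
9. q=(5,13) nearest=2 d=6 new=(6,13) → blocked by [4,6]×[10,13], reject
10. q=(5,21) nearest=5 d=8 new=(8,21) → add node 8 parent=5 cost=23
11. q=(2,26) nearest=8 d=6 new=(3,26) → add node 9 parent=8 cost=28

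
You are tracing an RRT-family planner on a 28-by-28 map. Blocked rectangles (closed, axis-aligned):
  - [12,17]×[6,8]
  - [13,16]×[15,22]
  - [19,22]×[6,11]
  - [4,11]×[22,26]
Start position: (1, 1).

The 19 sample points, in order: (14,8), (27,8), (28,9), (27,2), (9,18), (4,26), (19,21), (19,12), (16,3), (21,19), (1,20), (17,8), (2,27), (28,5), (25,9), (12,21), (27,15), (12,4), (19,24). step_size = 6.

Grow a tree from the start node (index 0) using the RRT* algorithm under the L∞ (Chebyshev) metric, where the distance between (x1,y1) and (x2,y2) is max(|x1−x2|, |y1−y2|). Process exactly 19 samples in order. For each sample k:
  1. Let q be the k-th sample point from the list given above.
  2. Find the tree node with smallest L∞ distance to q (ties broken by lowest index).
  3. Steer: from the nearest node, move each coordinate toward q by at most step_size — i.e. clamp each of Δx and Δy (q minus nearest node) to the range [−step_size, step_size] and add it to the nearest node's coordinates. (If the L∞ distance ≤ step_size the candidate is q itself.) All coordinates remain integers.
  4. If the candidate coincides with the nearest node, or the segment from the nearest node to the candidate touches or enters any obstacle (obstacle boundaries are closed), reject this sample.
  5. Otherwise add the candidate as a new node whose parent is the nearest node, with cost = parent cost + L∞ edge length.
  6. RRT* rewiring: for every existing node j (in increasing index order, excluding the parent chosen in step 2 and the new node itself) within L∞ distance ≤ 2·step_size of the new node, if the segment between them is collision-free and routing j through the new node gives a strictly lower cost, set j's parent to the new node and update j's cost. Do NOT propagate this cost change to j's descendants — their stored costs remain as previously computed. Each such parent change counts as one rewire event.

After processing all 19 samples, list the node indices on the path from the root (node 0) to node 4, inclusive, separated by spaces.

Path: 0 1 2 3 4

1. q=(14,8) nearest=0 d=13 new=(7,7) → add node 1 parent=0 cost=6
2. q=(27,8) nearest=1 d=20 new=(13,8) → blocked by [12,17]×[6,8], reject
3. q=(28,9) nearest=1 d=21 new=(13,9) → add node 2 parent=1 cost=12
4. q=(27,2) nearest=2 d=14 new=(19,3) → blocked by [12,17]×[6,8], reject
5. q=(9,18) nearest=2 d=9 new=(9,15) → add node 3 parent=2 cost=18
6. q=(4,26) nearest=3 d=11 new=(4,21) → add node 4 parent=3 cost=24
7. q=(19,21) nearest=3 d=10 new=(15,21) → blocked by [13,16]×[15,22], reject
8. q=(19,12) nearest=2 d=6 new=(19,12) → add node 5 parent=2 cost=18
9. q=(16,3) nearest=2 d=6 new=(16,3) → blocked by [12,17]×[6,8], reject
10. q=(21,19) nearest=5 d=7 new=(21,18) → add node 6 parent=5 cost=24
11. q=(1,20) nearest=4 d=3 new=(1,20) → add node 7 parent=4 cost=27
12. q=(17,8) nearest=2 d=4 new=(17,8) → blocked by [12,17]×[6,8], reject
13. q=(2,27) nearest=4 d=6 new=(2,27) → add node 8 parent=4 cost=30
14. q=(28,5) nearest=5 d=9 new=(25,6) → blocked by [19,22]×[6,11], reject
15. q=(25,9) nearest=5 d=6 new=(25,9) → blocked by [19,22]×[6,11], reject
16. q=(12,21) nearest=3 d=6 new=(12,21) → add node 9 parent=3 cost=24
17. q=(27,15) nearest=6 d=6 new=(27,15) → add node 10 parent=6 cost=30
18. q=(12,4) nearest=1 d=5 new=(12,4) → add node 11 parent=1 cost=11
19. q=(19,24) nearest=6 d=6 new=(19,24) → add node 12 parent=6 cost=30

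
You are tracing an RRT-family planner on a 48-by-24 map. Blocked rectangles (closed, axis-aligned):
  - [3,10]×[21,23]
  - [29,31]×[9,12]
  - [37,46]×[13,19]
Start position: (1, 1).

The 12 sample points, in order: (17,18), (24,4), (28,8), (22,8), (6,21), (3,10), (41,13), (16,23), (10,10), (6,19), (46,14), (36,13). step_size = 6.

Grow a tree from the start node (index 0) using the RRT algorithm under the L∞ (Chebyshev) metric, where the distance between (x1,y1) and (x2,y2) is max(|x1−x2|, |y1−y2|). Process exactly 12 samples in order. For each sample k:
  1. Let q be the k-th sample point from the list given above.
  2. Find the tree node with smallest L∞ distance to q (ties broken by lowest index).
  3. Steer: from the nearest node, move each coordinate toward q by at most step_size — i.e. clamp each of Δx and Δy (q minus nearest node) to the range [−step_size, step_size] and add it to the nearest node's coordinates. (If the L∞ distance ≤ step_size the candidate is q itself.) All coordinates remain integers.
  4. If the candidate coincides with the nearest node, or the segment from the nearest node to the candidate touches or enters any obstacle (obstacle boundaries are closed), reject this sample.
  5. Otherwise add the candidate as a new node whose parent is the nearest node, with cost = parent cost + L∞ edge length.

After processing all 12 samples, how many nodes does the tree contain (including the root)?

1. q=(17,18) nearest=0 d=17 new=(7,7) → add node 1 parent=0 cost=6
2. q=(24,4) nearest=1 d=17 new=(13,4) → add node 2 parent=1 cost=12
3. q=(28,8) nearest=2 d=15 new=(19,8) → add node 3 parent=2 cost=18
4. q=(22,8) nearest=3 d=3 new=(22,8) → add node 4 parent=3 cost=21
5. q=(6,21) nearest=3 d=13 new=(13,14) → add node 5 parent=3 cost=24
6. q=(3,10) nearest=1 d=4 new=(3,10) → add node 6 parent=1 cost=10
7. q=(41,13) nearest=4 d=19 new=(28,13) → add node 7 parent=4 cost=27
8. q=(16,23) nearest=5 d=9 new=(16,20) → add node 8 parent=5 cost=30
9. q=(10,10) nearest=1 d=3 new=(10,10) → add node 9 parent=1 cost=9
10. q=(6,19) nearest=5 d=7 new=(7,19) → add node 10 parent=5 cost=30
11. q=(46,14) nearest=7 d=18 new=(34,14) → add node 11 parent=7 cost=33
12. q=(36,13) nearest=11 d=2 new=(36,13) → add node 12 parent=11 cost=35

Node count: 13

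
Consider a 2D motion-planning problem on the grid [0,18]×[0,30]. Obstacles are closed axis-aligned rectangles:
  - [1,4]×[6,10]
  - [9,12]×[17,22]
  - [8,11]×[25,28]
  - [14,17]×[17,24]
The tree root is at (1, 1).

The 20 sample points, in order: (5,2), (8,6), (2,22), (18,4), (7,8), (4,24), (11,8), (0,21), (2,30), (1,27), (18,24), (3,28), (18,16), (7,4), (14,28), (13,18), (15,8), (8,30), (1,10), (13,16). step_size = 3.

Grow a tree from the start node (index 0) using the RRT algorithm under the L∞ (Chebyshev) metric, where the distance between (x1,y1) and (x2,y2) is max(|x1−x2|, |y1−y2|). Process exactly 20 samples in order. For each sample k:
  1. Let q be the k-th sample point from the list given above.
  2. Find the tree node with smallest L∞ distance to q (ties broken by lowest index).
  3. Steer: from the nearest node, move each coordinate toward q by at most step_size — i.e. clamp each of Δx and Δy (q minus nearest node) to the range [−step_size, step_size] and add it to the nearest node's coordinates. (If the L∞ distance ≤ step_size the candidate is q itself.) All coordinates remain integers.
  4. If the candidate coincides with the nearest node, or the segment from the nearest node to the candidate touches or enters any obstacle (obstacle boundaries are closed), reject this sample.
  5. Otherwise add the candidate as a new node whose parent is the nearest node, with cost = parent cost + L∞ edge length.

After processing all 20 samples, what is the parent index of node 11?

1. q=(5,2) nearest=0 d=4 new=(4,2) → add node 1 parent=0 cost=3
2. q=(8,6) nearest=1 d=4 new=(7,5) → add node 2 parent=1 cost=6
3. q=(2,22) nearest=2 d=17 new=(4,8) → blocked by [1,4]×[6,10], reject
4. q=(18,4) nearest=2 d=11 new=(10,4) → add node 3 parent=2 cost=9
5. q=(7,8) nearest=2 d=3 new=(7,8) → add node 4 parent=2 cost=9
6. q=(4,24) nearest=4 d=16 new=(4,11) → add node 5 parent=4 cost=12
7. q=(11,8) nearest=2 d=4 new=(10,8) → add node 6 parent=2 cost=9
8. q=(0,21) nearest=5 d=10 new=(1,14) → add node 7 parent=5 cost=15
9. q=(2,30) nearest=7 d=16 new=(2,17) → add node 8 parent=7 cost=18
10. q=(1,27) nearest=8 d=10 new=(1,20) → add node 9 parent=8 cost=21
11. q=(18,24) nearest=5 d=14 new=(7,14) → add node 10 parent=5 cost=15
12. q=(3,28) nearest=9 d=8 new=(3,23) → add node 11 parent=9 cost=24
13. q=(18,16) nearest=6 d=8 new=(13,11) → add node 12 parent=6 cost=12
14. q=(7,4) nearest=2 d=1 new=(7,4) → add node 13 parent=2 cost=7
15. q=(14,28) nearest=11 d=11 new=(6,26) → add node 14 parent=11 cost=27
16. q=(13,18) nearest=10 d=6 new=(10,17) → blocked by [9,12]×[17,22], reject
17. q=(15,8) nearest=12 d=3 new=(15,8) → add node 15 parent=12 cost=15
18. q=(8,30) nearest=14 d=4 new=(8,29) → add node 16 parent=14 cost=30
19. q=(1,10) nearest=5 d=3 new=(1,10) → blocked by [1,4]×[6,10], reject
20. q=(13,16) nearest=12 d=5 new=(13,14) → add node 17 parent=12 cost=15

Parent of node 11: 9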